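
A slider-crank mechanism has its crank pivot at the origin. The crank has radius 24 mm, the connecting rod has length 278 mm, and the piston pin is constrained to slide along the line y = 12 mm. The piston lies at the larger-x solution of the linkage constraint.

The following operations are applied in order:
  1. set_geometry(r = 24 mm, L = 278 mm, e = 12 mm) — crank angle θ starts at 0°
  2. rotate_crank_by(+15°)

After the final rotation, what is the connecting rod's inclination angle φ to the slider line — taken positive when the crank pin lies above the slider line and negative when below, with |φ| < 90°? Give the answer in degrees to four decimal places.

-1.1931

set_geometry: r = 24 mm, L = 278 mm, e = 12 mm; θ ← 0°
rotate_crank_by(+15°): θ ← 0° +15° = 15°
crank pin P = (r cos θ, r sin θ) = (23.182220, 6.211657)
h = r sin θ − e = 6.211657 − 12 = -5.788343
sin φ = h / L = -5.788343 / 278 = -0.02082138
φ = arcsin(-0.02082138) = -1.193063°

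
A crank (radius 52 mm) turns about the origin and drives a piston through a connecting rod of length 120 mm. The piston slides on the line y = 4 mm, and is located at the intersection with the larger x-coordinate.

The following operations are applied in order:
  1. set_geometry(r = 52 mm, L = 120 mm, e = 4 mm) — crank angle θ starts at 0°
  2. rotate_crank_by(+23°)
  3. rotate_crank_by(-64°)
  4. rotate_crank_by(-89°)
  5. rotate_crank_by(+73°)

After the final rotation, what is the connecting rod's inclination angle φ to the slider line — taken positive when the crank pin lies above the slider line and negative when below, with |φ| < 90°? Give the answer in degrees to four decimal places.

set_geometry: r = 52 mm, L = 120 mm, e = 4 mm; θ ← 0°
rotate_crank_by(+23°): θ ← 0° +23° = 23°
rotate_crank_by(-64°): θ ← 23° -64° = -41°
rotate_crank_by(-89°): θ ← -41° -89° = -130°
rotate_crank_by(+73°): θ ← -130° +73° = -57°
crank pin P = (r cos θ, r sin θ) = (28.321230, -43.610870)
h = r sin θ − e = -43.610870 − 4 = -47.610870
sin φ = h / L = -47.610870 / 120 = -0.39675725
φ = arcsin(-0.39675725) = -23.375614°

-23.3756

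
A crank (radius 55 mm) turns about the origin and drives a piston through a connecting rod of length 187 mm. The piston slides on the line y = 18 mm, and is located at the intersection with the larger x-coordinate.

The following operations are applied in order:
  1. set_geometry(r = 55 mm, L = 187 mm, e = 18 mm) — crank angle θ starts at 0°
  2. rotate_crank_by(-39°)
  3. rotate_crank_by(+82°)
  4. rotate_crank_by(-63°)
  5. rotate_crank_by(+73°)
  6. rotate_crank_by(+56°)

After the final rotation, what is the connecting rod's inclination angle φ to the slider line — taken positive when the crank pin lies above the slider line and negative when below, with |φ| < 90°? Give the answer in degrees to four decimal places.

set_geometry: r = 55 mm, L = 187 mm, e = 18 mm; θ ← 0°
rotate_crank_by(-39°): θ ← 0° -39° = -39°
rotate_crank_by(+82°): θ ← -39° +82° = 43°
rotate_crank_by(-63°): θ ← 43° -63° = -20°
rotate_crank_by(+73°): θ ← -20° +73° = 53°
rotate_crank_by(+56°): θ ← 53° +56° = 109°
crank pin P = (r cos θ, r sin θ) = (-17.906248, 52.003522)
h = r sin θ − e = 52.003522 − 18 = 34.003522
sin φ = h / L = 34.003522 / 187 = 0.18183701
φ = arcsin(0.18183701) = 10.476779°

10.4768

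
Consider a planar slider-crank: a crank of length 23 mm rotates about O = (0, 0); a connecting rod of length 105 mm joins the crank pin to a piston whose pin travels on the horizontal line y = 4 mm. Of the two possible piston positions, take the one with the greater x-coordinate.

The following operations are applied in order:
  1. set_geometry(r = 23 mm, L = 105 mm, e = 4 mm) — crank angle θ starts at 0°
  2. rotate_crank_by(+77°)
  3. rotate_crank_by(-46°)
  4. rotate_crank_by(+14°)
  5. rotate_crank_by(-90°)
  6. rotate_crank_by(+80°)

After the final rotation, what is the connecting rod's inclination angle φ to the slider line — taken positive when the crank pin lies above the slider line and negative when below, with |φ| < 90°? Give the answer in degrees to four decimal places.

set_geometry: r = 23 mm, L = 105 mm, e = 4 mm; θ ← 0°
rotate_crank_by(+77°): θ ← 0° +77° = 77°
rotate_crank_by(-46°): θ ← 77° -46° = 31°
rotate_crank_by(+14°): θ ← 31° +14° = 45°
rotate_crank_by(-90°): θ ← 45° -90° = -45°
rotate_crank_by(+80°): θ ← -45° +80° = 35°
crank pin P = (r cos θ, r sin θ) = (18.840497, 13.192258)
h = r sin θ − e = 13.192258 − 4 = 9.192258
sin φ = h / L = 9.192258 / 105 = 0.08754531
φ = arcsin(0.08754531) = 5.022406°

5.0224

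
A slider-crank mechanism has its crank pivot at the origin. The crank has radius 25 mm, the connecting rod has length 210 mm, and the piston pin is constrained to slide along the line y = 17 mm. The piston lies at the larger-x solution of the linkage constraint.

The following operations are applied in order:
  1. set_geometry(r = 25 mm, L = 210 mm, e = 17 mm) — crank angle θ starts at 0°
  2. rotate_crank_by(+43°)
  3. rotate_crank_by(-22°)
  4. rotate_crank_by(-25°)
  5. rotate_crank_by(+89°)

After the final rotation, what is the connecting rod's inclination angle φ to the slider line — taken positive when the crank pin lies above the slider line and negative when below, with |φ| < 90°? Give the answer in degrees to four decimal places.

set_geometry: r = 25 mm, L = 210 mm, e = 17 mm; θ ← 0°
rotate_crank_by(+43°): θ ← 0° +43° = 43°
rotate_crank_by(-22°): θ ← 43° -22° = 21°
rotate_crank_by(-25°): θ ← 21° -25° = -4°
rotate_crank_by(+89°): θ ← -4° +89° = 85°
crank pin P = (r cos θ, r sin θ) = (2.178894, 24.904867)
h = r sin θ − e = 24.904867 − 17 = 7.904867
sin φ = h / L = 7.904867 / 210 = 0.03764223
φ = arcsin(0.03764223) = 2.157250°

2.1573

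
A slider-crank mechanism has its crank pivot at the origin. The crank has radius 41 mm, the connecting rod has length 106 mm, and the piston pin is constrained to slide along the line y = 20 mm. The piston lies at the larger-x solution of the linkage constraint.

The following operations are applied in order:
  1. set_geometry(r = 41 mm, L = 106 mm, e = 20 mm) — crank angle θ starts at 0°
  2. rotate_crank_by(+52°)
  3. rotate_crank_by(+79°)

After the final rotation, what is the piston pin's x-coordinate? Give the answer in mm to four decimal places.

78.5352

set_geometry: r = 41 mm, L = 106 mm, e = 20 mm; θ ← 0°
rotate_crank_by(+52°): θ ← 0° +52° = 52°
rotate_crank_by(+79°): θ ← 52° +79° = 131°
crank pin P = (r cos θ, r sin θ) = (-26.898420, 30.943093)
h = r sin θ − e = 30.943093 − 20 = 10.943093
x = r cos θ + √(L² − h²) = -26.898420 + √(11236.0 − 119.7513) = -26.898420 + 105.433622 = 78.535202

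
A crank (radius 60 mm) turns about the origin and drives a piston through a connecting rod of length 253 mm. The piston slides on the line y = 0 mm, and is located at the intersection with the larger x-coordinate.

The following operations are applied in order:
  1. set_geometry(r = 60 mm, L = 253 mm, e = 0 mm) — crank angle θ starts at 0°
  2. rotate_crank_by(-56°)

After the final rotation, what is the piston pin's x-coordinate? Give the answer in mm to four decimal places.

set_geometry: r = 60 mm, L = 253 mm, e = 0 mm; θ ← 0°
rotate_crank_by(-56°): θ ← 0° -56° = -56°
crank pin P = (r cos θ, r sin θ) = (33.551574, -49.742254)
h = r sin θ − e = -49.742254 − 0 = -49.742254
x = r cos θ + √(L² − h²) = 33.551574 + √(64009.0 − 2474.2919) = 33.551574 + 248.061904 = 281.613478

281.6135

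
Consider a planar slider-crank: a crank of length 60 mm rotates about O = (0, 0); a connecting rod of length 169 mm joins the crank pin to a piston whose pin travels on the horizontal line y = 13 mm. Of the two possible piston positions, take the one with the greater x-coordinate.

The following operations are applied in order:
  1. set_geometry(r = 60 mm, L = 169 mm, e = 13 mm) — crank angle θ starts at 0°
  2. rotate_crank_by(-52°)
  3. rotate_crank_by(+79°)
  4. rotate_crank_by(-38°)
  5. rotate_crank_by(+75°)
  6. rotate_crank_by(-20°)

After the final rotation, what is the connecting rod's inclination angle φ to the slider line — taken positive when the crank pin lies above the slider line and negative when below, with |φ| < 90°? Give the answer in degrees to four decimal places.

9.7704

set_geometry: r = 60 mm, L = 169 mm, e = 13 mm; θ ← 0°
rotate_crank_by(-52°): θ ← 0° -52° = -52°
rotate_crank_by(+79°): θ ← -52° +79° = 27°
rotate_crank_by(-38°): θ ← 27° -38° = -11°
rotate_crank_by(+75°): θ ← -11° +75° = 64°
rotate_crank_by(-20°): θ ← 64° -20° = 44°
crank pin P = (r cos θ, r sin θ) = (43.160388, 41.679502)
h = r sin θ − e = 41.679502 − 13 = 28.679502
sin φ = h / L = 28.679502 / 169 = 0.16970120
φ = arcsin(0.16970120) = 9.770446°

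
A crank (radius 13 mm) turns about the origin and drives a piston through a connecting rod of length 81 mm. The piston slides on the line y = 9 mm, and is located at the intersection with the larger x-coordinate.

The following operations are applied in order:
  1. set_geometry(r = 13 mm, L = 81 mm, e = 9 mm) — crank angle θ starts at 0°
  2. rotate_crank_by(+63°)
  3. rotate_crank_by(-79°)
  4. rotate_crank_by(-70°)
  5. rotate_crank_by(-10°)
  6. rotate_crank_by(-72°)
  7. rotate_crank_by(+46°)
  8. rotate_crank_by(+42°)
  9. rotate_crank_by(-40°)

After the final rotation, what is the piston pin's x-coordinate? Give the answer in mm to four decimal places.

71.9258

set_geometry: r = 13 mm, L = 81 mm, e = 9 mm; θ ← 0°
rotate_crank_by(+63°): θ ← 0° +63° = 63°
rotate_crank_by(-79°): θ ← 63° -79° = -16°
rotate_crank_by(-70°): θ ← -16° -70° = -86°
rotate_crank_by(-10°): θ ← -86° -10° = -96°
rotate_crank_by(-72°): θ ← -96° -72° = -168°
rotate_crank_by(+46°): θ ← -168° +46° = -122°
rotate_crank_by(+42°): θ ← -122° +42° = -80°
rotate_crank_by(-40°): θ ← -80° -40° = -120°
crank pin P = (r cos θ, r sin θ) = (-6.500000, -11.258330)
h = r sin θ − e = -11.258330 − 9 = -20.258330
x = r cos θ + √(L² − h²) = -6.500000 + √(6561.0 − 410.3999) = -6.500000 + 78.425761 = 71.925761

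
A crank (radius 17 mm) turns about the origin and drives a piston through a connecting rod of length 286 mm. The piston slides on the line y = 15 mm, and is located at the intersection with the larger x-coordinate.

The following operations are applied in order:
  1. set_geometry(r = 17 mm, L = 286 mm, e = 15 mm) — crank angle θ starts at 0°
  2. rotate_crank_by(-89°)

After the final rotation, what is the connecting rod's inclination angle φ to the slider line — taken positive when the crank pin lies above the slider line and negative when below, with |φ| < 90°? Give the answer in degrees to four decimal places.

set_geometry: r = 17 mm, L = 286 mm, e = 15 mm; θ ← 0°
rotate_crank_by(-89°): θ ← 0° -89° = -89°
crank pin P = (r cos θ, r sin θ) = (0.296691, -16.997411)
h = r sin θ − e = -16.997411 − 15 = -31.997411
sin φ = h / L = -31.997411 / 286 = -0.11187906
φ = arcsin(-0.11187906) = -6.423646°

-6.4236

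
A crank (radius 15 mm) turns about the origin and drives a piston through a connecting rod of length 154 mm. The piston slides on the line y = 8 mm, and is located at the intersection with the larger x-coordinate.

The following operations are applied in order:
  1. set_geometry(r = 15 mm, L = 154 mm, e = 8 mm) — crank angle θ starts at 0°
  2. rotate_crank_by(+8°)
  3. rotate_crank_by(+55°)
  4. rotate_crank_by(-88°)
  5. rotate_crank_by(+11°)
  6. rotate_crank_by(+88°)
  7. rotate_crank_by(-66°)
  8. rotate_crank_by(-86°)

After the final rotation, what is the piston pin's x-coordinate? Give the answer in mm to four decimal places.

155.4406

set_geometry: r = 15 mm, L = 154 mm, e = 8 mm; θ ← 0°
rotate_crank_by(+8°): θ ← 0° +8° = 8°
rotate_crank_by(+55°): θ ← 8° +55° = 63°
rotate_crank_by(-88°): θ ← 63° -88° = -25°
rotate_crank_by(+11°): θ ← -25° +11° = -14°
rotate_crank_by(+88°): θ ← -14° +88° = 74°
rotate_crank_by(-66°): θ ← 74° -66° = 8°
rotate_crank_by(-86°): θ ← 8° -86° = -78°
crank pin P = (r cos θ, r sin θ) = (3.118675, -14.672214)
h = r sin θ − e = -14.672214 − 8 = -22.672214
x = r cos θ + √(L² − h²) = 3.118675 + √(23716.0 − 514.0293) = 3.118675 + 152.321931 = 155.440607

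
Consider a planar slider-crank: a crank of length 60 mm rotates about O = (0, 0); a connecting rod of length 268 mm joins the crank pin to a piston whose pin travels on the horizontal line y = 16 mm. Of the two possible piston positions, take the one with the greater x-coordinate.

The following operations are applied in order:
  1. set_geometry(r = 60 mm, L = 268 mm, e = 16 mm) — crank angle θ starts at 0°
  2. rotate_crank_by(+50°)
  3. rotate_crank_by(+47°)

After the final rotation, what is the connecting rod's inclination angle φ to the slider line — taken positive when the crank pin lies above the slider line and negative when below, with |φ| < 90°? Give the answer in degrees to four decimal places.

9.3526

set_geometry: r = 60 mm, L = 268 mm, e = 16 mm; θ ← 0°
rotate_crank_by(+50°): θ ← 0° +50° = 50°
rotate_crank_by(+47°): θ ← 50° +47° = 97°
crank pin P = (r cos θ, r sin θ) = (-7.312161, 59.552769)
h = r sin θ − e = 59.552769 − 16 = 43.552769
sin φ = h / L = 43.552769 / 268 = 0.16251033
φ = arcsin(0.16251033) = 9.352635°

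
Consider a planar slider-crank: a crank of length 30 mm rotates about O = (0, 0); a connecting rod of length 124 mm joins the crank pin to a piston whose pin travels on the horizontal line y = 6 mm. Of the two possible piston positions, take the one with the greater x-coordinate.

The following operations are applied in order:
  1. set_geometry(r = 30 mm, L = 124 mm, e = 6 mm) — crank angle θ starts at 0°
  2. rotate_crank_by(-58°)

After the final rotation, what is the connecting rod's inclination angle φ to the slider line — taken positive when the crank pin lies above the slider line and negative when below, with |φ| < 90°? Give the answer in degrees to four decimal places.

set_geometry: r = 30 mm, L = 124 mm, e = 6 mm; θ ← 0°
rotate_crank_by(-58°): θ ← 0° -58° = -58°
crank pin P = (r cos θ, r sin θ) = (15.897578, -25.441443)
h = r sin θ − e = -25.441443 − 6 = -31.441443
sin φ = h / L = -31.441443 / 124 = -0.25356002
φ = arcsin(-0.25356002) = -14.688277°

-14.6883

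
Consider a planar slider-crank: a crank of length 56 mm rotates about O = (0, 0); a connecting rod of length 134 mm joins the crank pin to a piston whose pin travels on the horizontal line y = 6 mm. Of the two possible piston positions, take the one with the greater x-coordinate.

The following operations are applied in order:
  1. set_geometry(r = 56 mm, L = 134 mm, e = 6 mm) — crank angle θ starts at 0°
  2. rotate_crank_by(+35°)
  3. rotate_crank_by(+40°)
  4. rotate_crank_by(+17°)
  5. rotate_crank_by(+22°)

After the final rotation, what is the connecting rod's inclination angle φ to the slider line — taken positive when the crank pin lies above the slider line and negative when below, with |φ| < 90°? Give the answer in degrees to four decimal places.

set_geometry: r = 56 mm, L = 134 mm, e = 6 mm; θ ← 0°
rotate_crank_by(+35°): θ ← 0° +35° = 35°
rotate_crank_by(+40°): θ ← 35° +40° = 75°
rotate_crank_by(+17°): θ ← 75° +17° = 92°
rotate_crank_by(+22°): θ ← 92° +22° = 114°
crank pin P = (r cos θ, r sin θ) = (-22.777252, 51.158546)
h = r sin θ − e = 51.158546 − 6 = 45.158546
sin φ = h / L = 45.158546 / 134 = 0.33700407
φ = arcsin(0.33700407) = 19.694451°

19.6945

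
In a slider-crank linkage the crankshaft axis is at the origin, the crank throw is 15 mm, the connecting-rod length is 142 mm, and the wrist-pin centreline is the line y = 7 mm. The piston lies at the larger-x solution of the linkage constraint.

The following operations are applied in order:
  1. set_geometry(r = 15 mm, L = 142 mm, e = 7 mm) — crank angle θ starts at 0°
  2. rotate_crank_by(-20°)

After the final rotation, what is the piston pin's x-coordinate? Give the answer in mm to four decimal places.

set_geometry: r = 15 mm, L = 142 mm, e = 7 mm; θ ← 0°
rotate_crank_by(-20°): θ ← 0° -20° = -20°
crank pin P = (r cos θ, r sin θ) = (14.095389, -5.130302)
h = r sin θ − e = -5.130302 − 7 = -12.130302
x = r cos θ + √(L² − h²) = 14.095389 + √(20164.0 − 147.1442) = 14.095389 + 141.480938 = 155.576327

155.5763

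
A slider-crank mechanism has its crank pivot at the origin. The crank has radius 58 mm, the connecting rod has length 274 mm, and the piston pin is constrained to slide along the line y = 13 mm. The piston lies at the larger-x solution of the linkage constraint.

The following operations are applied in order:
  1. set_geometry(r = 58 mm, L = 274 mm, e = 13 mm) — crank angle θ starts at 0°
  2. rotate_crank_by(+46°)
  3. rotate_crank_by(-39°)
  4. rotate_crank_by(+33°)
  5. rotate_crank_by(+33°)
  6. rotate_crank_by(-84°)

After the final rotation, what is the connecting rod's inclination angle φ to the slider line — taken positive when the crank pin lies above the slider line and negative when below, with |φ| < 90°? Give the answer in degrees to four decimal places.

set_geometry: r = 58 mm, L = 274 mm, e = 13 mm; θ ← 0°
rotate_crank_by(+46°): θ ← 0° +46° = 46°
rotate_crank_by(-39°): θ ← 46° -39° = 7°
rotate_crank_by(+33°): θ ← 7° +33° = 40°
rotate_crank_by(+33°): θ ← 40° +33° = 73°
rotate_crank_by(-84°): θ ← 73° -84° = -11°
crank pin P = (r cos θ, r sin θ) = (56.934377, -11.066922)
h = r sin θ − e = -11.066922 − 13 = -24.066922
sin φ = h / L = -24.066922 / 274 = -0.08783548
φ = arcsin(-0.08783548) = -5.039096°

-5.0391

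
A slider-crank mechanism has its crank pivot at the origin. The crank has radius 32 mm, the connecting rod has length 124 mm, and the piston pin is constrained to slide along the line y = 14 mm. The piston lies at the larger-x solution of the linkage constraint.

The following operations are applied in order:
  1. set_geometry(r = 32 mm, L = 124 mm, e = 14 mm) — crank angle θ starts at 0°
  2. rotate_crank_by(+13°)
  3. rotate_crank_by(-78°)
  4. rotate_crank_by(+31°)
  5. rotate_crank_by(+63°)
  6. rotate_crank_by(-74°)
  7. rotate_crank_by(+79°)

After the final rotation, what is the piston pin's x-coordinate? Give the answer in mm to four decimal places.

set_geometry: r = 32 mm, L = 124 mm, e = 14 mm; θ ← 0°
rotate_crank_by(+13°): θ ← 0° +13° = 13°
rotate_crank_by(-78°): θ ← 13° -78° = -65°
rotate_crank_by(+31°): θ ← -65° +31° = -34°
rotate_crank_by(+63°): θ ← -34° +63° = 29°
rotate_crank_by(-74°): θ ← 29° -74° = -45°
rotate_crank_by(+79°): θ ← -45° +79° = 34°
crank pin P = (r cos θ, r sin θ) = (26.529202, 17.894173)
h = r sin θ − e = 17.894173 − 14 = 3.894173
x = r cos θ + √(L² − h²) = 26.529202 + √(15376.0 − 15.1646) = 26.529202 + 123.938837 = 150.468040

150.4680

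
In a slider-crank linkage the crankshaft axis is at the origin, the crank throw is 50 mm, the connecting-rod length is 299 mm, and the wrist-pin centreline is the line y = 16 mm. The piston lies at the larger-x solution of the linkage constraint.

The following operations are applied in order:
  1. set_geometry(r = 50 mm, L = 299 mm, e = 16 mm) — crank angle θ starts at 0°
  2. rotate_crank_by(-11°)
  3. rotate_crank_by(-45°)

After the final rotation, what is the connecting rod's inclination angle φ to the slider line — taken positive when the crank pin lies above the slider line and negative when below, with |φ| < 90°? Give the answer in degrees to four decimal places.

-11.0781

set_geometry: r = 50 mm, L = 299 mm, e = 16 mm; θ ← 0°
rotate_crank_by(-11°): θ ← 0° -11° = -11°
rotate_crank_by(-45°): θ ← -11° -45° = -56°
crank pin P = (r cos θ, r sin θ) = (27.959645, -41.451879)
h = r sin θ − e = -41.451879 − 16 = -57.451879
sin φ = h / L = -57.451879 / 299 = -0.19214675
φ = arcsin(-0.19214675) = -11.078093°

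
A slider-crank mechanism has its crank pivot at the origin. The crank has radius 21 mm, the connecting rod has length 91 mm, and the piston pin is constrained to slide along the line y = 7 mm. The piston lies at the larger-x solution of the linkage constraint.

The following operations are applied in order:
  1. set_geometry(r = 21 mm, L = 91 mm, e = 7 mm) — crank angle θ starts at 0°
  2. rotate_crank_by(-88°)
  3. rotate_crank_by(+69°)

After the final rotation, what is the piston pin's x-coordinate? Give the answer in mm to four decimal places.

109.7978

set_geometry: r = 21 mm, L = 91 mm, e = 7 mm; θ ← 0°
rotate_crank_by(-88°): θ ← 0° -88° = -88°
rotate_crank_by(+69°): θ ← -88° +69° = -19°
crank pin P = (r cos θ, r sin θ) = (19.855890, -6.836931)
h = r sin θ − e = -6.836931 − 7 = -13.836931
x = r cos θ + √(L² − h²) = 19.855890 + √(8281.0 − 191.4607) = 19.855890 + 89.941866 = 109.797757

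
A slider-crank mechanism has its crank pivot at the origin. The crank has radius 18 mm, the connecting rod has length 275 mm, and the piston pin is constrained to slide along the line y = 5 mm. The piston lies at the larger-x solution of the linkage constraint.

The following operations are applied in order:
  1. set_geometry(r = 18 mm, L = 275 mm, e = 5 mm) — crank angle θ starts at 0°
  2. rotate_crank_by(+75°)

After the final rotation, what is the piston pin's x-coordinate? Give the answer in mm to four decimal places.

279.3796

set_geometry: r = 18 mm, L = 275 mm, e = 5 mm; θ ← 0°
rotate_crank_by(+75°): θ ← 0° +75° = 75°
crank pin P = (r cos θ, r sin θ) = (4.658743, 17.386665)
h = r sin θ − e = 17.386665 − 5 = 12.386665
x = r cos θ + √(L² − h²) = 4.658743 + √(75625.0 − 153.4295) = 4.658743 + 274.720896 = 279.379639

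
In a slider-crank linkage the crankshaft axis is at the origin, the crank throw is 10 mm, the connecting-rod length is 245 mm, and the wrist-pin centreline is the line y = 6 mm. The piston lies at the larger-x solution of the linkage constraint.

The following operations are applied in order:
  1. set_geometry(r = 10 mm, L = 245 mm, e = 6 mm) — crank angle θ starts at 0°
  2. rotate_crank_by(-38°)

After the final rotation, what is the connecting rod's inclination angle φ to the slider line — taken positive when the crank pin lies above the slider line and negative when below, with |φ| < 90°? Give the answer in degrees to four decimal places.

-2.8441

set_geometry: r = 10 mm, L = 245 mm, e = 6 mm; θ ← 0°
rotate_crank_by(-38°): θ ← 0° -38° = -38°
crank pin P = (r cos θ, r sin θ) = (7.880108, -6.156615)
h = r sin θ − e = -6.156615 − 6 = -12.156615
sin φ = h / L = -12.156615 / 245 = -0.04961884
φ = arcsin(-0.04961884) = -2.844118°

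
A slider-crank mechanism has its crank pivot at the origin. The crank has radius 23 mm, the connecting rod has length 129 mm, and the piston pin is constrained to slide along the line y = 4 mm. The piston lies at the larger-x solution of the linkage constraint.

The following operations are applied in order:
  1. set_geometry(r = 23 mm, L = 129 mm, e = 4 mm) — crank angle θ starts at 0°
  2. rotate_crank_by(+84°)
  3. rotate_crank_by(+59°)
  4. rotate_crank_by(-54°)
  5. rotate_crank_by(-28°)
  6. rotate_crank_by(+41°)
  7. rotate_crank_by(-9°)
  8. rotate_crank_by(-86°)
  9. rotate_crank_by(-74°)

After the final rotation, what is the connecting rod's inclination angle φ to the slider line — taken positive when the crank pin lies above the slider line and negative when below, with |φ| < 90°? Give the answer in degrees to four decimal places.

set_geometry: r = 23 mm, L = 129 mm, e = 4 mm; θ ← 0°
rotate_crank_by(+84°): θ ← 0° +84° = 84°
rotate_crank_by(+59°): θ ← 84° +59° = 143°
rotate_crank_by(-54°): θ ← 143° -54° = 89°
rotate_crank_by(-28°): θ ← 89° -28° = 61°
rotate_crank_by(+41°): θ ← 61° +41° = 102°
rotate_crank_by(-9°): θ ← 102° -9° = 93°
rotate_crank_by(-86°): θ ← 93° -86° = 7°
rotate_crank_by(-74°): θ ← 7° -74° = -67°
crank pin P = (r cos θ, r sin θ) = (8.986816, -21.171612)
h = r sin θ − e = -21.171612 − 4 = -25.171612
sin φ = h / L = -25.171612 / 129 = -0.19512877
φ = arcsin(-0.19512877) = -11.252246°

-11.2522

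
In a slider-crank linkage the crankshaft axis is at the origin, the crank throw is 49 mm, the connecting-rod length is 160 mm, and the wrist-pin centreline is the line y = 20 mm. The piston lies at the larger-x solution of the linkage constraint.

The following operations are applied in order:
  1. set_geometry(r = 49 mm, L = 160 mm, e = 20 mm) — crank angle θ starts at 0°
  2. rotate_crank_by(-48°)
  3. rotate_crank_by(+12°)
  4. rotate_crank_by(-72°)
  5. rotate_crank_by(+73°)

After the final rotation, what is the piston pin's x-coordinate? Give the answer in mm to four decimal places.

192.7356

set_geometry: r = 49 mm, L = 160 mm, e = 20 mm; θ ← 0°
rotate_crank_by(-48°): θ ← 0° -48° = -48°
rotate_crank_by(+12°): θ ← -48° +12° = -36°
rotate_crank_by(-72°): θ ← -36° -72° = -108°
rotate_crank_by(+73°): θ ← -108° +73° = -35°
crank pin P = (r cos θ, r sin θ) = (40.138450, -28.105245)
h = r sin θ − e = -28.105245 − 20 = -48.105245
x = r cos θ + √(L² − h²) = 40.138450 + √(25600.0 − 2314.1146) = 40.138450 + 152.597134 = 192.735584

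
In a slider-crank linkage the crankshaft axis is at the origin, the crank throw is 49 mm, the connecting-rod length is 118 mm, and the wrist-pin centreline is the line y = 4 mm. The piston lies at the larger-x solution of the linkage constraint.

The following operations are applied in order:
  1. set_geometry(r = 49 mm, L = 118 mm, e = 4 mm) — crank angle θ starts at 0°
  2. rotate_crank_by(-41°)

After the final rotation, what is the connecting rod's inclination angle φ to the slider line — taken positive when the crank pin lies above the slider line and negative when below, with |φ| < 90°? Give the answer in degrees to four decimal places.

-17.8382

set_geometry: r = 49 mm, L = 118 mm, e = 4 mm; θ ← 0°
rotate_crank_by(-41°): θ ← 0° -41° = -41°
crank pin P = (r cos θ, r sin θ) = (36.980769, -32.146892)
h = r sin θ − e = -32.146892 − 4 = -36.146892
sin φ = h / L = -36.146892 / 118 = -0.30632960
φ = arcsin(-0.30632960) = -17.838174°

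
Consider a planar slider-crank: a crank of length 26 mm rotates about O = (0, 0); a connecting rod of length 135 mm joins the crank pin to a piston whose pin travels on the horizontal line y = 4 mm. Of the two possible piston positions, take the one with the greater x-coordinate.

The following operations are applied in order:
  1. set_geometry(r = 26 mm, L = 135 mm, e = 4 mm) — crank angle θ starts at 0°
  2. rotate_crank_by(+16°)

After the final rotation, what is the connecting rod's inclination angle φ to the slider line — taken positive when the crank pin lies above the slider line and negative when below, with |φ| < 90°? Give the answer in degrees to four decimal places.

1.3441

set_geometry: r = 26 mm, L = 135 mm, e = 4 mm; θ ← 0°
rotate_crank_by(+16°): θ ← 0° +16° = 16°
crank pin P = (r cos θ, r sin θ) = (24.992804, 7.166571)
h = r sin θ − e = 7.166571 − 4 = 3.166571
sin φ = h / L = 3.166571 / 135 = 0.02345608
φ = arcsin(0.02345608) = 1.344058°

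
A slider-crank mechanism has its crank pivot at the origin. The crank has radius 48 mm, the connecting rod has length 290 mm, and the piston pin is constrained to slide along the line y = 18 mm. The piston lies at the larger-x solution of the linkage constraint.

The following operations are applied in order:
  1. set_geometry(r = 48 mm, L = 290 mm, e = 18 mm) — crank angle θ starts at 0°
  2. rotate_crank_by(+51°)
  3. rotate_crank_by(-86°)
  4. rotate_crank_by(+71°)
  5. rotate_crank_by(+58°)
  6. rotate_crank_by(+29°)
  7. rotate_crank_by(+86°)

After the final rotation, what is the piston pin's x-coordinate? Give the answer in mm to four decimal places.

set_geometry: r = 48 mm, L = 290 mm, e = 18 mm; θ ← 0°
rotate_crank_by(+51°): θ ← 0° +51° = 51°
rotate_crank_by(-86°): θ ← 51° -86° = -35°
rotate_crank_by(+71°): θ ← -35° +71° = 36°
rotate_crank_by(+58°): θ ← 36° +58° = 94°
rotate_crank_by(+29°): θ ← 94° +29° = 123°
rotate_crank_by(+86°): θ ← 123° +86° = 209°
crank pin P = (r cos θ, r sin θ) = (-41.981746, -23.270862)
h = r sin θ − e = -23.270862 − 18 = -41.270862
x = r cos θ + √(L² − h²) = -41.981746 + √(84100.0 − 1703.2840) = -41.981746 + 287.048282 = 245.066536

245.0665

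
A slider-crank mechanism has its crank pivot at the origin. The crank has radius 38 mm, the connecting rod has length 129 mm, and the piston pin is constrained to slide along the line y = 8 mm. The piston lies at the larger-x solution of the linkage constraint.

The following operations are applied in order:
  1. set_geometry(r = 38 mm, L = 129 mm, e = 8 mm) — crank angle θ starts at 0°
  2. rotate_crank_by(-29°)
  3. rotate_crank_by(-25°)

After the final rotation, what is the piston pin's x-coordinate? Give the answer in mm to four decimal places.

145.3806

set_geometry: r = 38 mm, L = 129 mm, e = 8 mm; θ ← 0°
rotate_crank_by(-29°): θ ← 0° -29° = -29°
rotate_crank_by(-25°): θ ← -29° -25° = -54°
crank pin P = (r cos θ, r sin θ) = (22.335840, -30.742646)
h = r sin θ − e = -30.742646 − 8 = -38.742646
x = r cos θ + √(L² − h²) = 22.335840 + √(16641.0 − 1500.9926) = 22.335840 + 123.044737 = 145.380577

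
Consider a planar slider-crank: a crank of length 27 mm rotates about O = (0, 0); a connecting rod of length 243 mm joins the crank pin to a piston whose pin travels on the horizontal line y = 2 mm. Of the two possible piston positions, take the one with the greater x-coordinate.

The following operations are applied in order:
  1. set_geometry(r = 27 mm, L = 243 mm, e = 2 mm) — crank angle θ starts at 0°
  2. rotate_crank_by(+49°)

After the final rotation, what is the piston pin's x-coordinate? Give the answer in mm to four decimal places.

260.0177

set_geometry: r = 27 mm, L = 243 mm, e = 2 mm; θ ← 0°
rotate_crank_by(+49°): θ ← 0° +49° = 49°
crank pin P = (r cos θ, r sin θ) = (17.713594, 20.377159)
h = r sin θ − e = 20.377159 − 2 = 18.377159
x = r cos θ + √(L² − h²) = 17.713594 + √(59049.0 − 337.7200) = 17.713594 + 242.304107 = 260.017700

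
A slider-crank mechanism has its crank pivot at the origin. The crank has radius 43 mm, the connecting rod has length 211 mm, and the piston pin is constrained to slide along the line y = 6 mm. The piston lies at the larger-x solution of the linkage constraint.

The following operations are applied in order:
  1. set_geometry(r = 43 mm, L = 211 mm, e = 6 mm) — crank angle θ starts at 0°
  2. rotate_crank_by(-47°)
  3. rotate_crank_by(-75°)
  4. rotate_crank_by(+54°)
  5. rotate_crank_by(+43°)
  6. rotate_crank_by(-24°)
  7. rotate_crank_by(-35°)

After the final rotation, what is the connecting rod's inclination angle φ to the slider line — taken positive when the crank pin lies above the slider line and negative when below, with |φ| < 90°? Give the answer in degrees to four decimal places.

set_geometry: r = 43 mm, L = 211 mm, e = 6 mm; θ ← 0°
rotate_crank_by(-47°): θ ← 0° -47° = -47°
rotate_crank_by(-75°): θ ← -47° -75° = -122°
rotate_crank_by(+54°): θ ← -122° +54° = -68°
rotate_crank_by(+43°): θ ← -68° +43° = -25°
rotate_crank_by(-24°): θ ← -25° -24° = -49°
rotate_crank_by(-35°): θ ← -49° -35° = -84°
crank pin P = (r cos θ, r sin θ) = (4.494724, -42.764442)
h = r sin θ − e = -42.764442 − 6 = -48.764442
sin φ = h / L = -48.764442 / 211 = -0.23111110
φ = arcsin(-0.23111110) = -13.362495°

-13.3625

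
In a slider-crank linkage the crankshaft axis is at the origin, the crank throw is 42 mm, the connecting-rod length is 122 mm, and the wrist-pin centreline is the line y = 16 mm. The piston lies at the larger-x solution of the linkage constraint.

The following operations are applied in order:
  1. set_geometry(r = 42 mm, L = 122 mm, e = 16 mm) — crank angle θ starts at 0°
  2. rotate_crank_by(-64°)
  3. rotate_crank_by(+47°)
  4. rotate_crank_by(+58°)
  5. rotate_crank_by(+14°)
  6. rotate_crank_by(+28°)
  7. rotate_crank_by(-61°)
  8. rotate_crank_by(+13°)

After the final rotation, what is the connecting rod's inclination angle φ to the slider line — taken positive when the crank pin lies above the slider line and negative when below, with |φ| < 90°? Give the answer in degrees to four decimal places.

set_geometry: r = 42 mm, L = 122 mm, e = 16 mm; θ ← 0°
rotate_crank_by(-64°): θ ← 0° -64° = -64°
rotate_crank_by(+47°): θ ← -64° +47° = -17°
rotate_crank_by(+58°): θ ← -17° +58° = 41°
rotate_crank_by(+14°): θ ← 41° +14° = 55°
rotate_crank_by(+28°): θ ← 55° +28° = 83°
rotate_crank_by(-61°): θ ← 83° -61° = 22°
rotate_crank_by(+13°): θ ← 22° +13° = 35°
crank pin P = (r cos θ, r sin θ) = (34.404386, 24.090210)
h = r sin θ − e = 24.090210 − 16 = 8.090210
sin φ = h / L = 8.090210 / 122 = 0.06631320
φ = arcsin(0.06631320) = 3.802257°

3.8023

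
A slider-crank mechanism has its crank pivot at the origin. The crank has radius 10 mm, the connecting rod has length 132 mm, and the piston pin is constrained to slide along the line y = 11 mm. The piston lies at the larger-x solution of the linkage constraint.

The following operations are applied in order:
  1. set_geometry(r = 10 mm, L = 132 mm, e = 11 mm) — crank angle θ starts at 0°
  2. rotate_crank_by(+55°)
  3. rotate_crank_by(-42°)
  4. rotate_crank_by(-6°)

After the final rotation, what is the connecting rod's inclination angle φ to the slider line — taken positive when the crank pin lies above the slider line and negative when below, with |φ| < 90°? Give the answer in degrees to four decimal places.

-4.2496

set_geometry: r = 10 mm, L = 132 mm, e = 11 mm; θ ← 0°
rotate_crank_by(+55°): θ ← 0° +55° = 55°
rotate_crank_by(-42°): θ ← 55° -42° = 13°
rotate_crank_by(-6°): θ ← 13° -6° = 7°
crank pin P = (r cos θ, r sin θ) = (9.925462, 1.218693)
h = r sin θ − e = 1.218693 − 11 = -9.781307
sin φ = h / L = -9.781307 / 132 = -0.07410081
φ = arcsin(-0.07410081) = -4.249559°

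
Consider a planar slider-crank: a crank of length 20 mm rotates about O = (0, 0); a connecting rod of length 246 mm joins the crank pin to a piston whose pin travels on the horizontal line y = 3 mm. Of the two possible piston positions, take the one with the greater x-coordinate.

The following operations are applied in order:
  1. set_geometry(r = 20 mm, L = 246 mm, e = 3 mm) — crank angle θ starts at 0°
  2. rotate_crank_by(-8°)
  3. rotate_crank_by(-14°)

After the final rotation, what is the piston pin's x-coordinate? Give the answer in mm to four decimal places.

set_geometry: r = 20 mm, L = 246 mm, e = 3 mm; θ ← 0°
rotate_crank_by(-8°): θ ← 0° -8° = -8°
rotate_crank_by(-14°): θ ← -8° -14° = -22°
crank pin P = (r cos θ, r sin θ) = (18.543677, -7.492132)
h = r sin θ − e = -7.492132 − 3 = -10.492132
x = r cos θ + √(L² − h²) = 18.543677 + √(60516.0 − 110.0848) = 18.543677 + 245.776148 = 264.319826

264.3198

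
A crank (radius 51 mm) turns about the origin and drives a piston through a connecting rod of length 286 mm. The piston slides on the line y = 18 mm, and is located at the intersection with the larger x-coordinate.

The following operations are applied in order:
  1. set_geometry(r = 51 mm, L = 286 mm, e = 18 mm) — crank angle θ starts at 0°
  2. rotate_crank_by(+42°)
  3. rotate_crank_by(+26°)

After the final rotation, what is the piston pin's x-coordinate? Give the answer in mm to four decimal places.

set_geometry: r = 51 mm, L = 286 mm, e = 18 mm; θ ← 0°
rotate_crank_by(+42°): θ ← 0° +42° = 42°
rotate_crank_by(+26°): θ ← 42° +26° = 68°
crank pin P = (r cos θ, r sin θ) = (19.104936, 47.286377)
h = r sin θ − e = 47.286377 − 18 = 29.286377
x = r cos θ + √(L² − h²) = 19.104936 + √(81796.0 − 857.6919) = 19.104936 + 284.496587 = 303.601523

303.6015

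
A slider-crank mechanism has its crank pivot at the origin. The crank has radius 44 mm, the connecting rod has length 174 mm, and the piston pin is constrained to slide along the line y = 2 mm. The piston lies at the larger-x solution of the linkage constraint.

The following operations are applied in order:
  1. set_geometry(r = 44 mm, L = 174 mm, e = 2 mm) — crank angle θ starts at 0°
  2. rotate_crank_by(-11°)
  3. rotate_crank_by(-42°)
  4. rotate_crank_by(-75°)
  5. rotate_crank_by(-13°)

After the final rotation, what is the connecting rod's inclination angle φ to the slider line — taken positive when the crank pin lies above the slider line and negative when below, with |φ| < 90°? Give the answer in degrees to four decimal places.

set_geometry: r = 44 mm, L = 174 mm, e = 2 mm; θ ← 0°
rotate_crank_by(-11°): θ ← 0° -11° = -11°
rotate_crank_by(-42°): θ ← -11° -42° = -53°
rotate_crank_by(-75°): θ ← -53° -75° = -128°
rotate_crank_by(-13°): θ ← -128° -13° = -141°
crank pin P = (r cos θ, r sin θ) = (-34.194422, -27.690097)
h = r sin θ − e = -27.690097 − 2 = -29.690097
sin φ = h / L = -29.690097 / 174 = -0.17063274
φ = arcsin(-0.17063274) = -9.824610°

-9.8246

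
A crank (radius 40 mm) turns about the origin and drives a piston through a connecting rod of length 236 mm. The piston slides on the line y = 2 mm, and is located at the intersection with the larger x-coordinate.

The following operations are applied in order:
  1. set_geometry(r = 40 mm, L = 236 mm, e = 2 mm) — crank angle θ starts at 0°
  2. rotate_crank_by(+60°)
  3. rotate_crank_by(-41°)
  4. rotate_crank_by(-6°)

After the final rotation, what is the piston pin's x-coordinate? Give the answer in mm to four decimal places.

274.8710

set_geometry: r = 40 mm, L = 236 mm, e = 2 mm; θ ← 0°
rotate_crank_by(+60°): θ ← 0° +60° = 60°
rotate_crank_by(-41°): θ ← 60° -41° = 19°
rotate_crank_by(-6°): θ ← 19° -6° = 13°
crank pin P = (r cos θ, r sin θ) = (38.974803, 8.998042)
h = r sin θ − e = 8.998042 − 2 = 6.998042
x = r cos θ + √(L² − h²) = 38.974803 + √(55696.0 − 48.9726) = 38.974803 + 235.896222 = 274.871024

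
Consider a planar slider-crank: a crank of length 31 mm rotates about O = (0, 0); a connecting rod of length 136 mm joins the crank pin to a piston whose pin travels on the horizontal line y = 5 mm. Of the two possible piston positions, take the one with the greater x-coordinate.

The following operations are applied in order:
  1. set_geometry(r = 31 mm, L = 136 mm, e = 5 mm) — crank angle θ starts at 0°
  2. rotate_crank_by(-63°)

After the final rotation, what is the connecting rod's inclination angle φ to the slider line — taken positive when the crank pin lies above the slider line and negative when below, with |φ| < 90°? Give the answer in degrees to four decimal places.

-13.8784

set_geometry: r = 31 mm, L = 136 mm, e = 5 mm; θ ← 0°
rotate_crank_by(-63°): θ ← 0° -63° = -63°
crank pin P = (r cos θ, r sin θ) = (14.073705, -27.621202)
h = r sin θ − e = -27.621202 − 5 = -32.621202
sin φ = h / L = -32.621202 / 136 = -0.23986178
φ = arcsin(-0.23986178) = -13.878383°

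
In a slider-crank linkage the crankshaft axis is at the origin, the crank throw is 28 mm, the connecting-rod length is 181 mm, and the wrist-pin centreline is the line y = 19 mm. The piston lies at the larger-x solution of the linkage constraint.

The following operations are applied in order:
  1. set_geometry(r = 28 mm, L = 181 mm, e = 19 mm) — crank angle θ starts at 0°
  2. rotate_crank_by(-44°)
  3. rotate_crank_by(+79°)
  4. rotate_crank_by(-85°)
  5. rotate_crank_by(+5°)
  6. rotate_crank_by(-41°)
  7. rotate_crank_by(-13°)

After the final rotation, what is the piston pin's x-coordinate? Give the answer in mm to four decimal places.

170.5035

set_geometry: r = 28 mm, L = 181 mm, e = 19 mm; θ ← 0°
rotate_crank_by(-44°): θ ← 0° -44° = -44°
rotate_crank_by(+79°): θ ← -44° +79° = 35°
rotate_crank_by(-85°): θ ← 35° -85° = -50°
rotate_crank_by(+5°): θ ← -50° +5° = -45°
rotate_crank_by(-41°): θ ← -45° -41° = -86°
rotate_crank_by(-13°): θ ← -86° -13° = -99°
crank pin P = (r cos θ, r sin θ) = (-4.380165, -27.655274)
h = r sin θ − e = -27.655274 − 19 = -46.655274
x = r cos θ + √(L² − h²) = -4.380165 + √(32761.0 − 2176.7145) = -4.380165 + 174.883634 = 170.503469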